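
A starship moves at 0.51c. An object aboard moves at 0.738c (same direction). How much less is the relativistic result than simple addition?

Classical: u' + v = 0.738 + 0.51 = 1.248c
Relativistic: u = (0.738 + 0.51)/(1 + 0.37638) = 1.248/1.37638 = 0.9067c
Difference: 1.248 - 0.9067 = 0.3413c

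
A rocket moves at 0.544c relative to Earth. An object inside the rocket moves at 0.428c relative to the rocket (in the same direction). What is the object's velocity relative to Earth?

u = (u' + v)/(1 + u'v/c²)
Numerator: 0.428 + 0.544 = 0.972
Denominator: 1 + 0.232832 = 1.232832
u = 0.972/1.232832 = 0.7884c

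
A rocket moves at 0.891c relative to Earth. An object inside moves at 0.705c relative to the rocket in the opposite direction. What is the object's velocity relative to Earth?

Object's velocity in rocket frame is u' = -0.705c
u = (u' + v)/(1 + u'v/c²) = (v - 0.705)/(1 - 0.705·v/c²)
Numerator: 0.891 - 0.705 = 0.186
Denominator: 1 - 0.628155 = 0.371845
u = 0.186/0.371845 = 0.5002c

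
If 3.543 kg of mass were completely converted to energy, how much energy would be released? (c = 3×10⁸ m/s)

Using E = mc²:
c² = (3×10⁸)² = 9×10¹⁶ m²/s²
E = 3.543 × 9×10¹⁶ = 3.189×10¹⁷ J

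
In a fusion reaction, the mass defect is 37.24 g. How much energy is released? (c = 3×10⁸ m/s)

Convert mass defect: Δm = 37.24 g = 0.03724 kg
E = Δm·c² = 0.03724 × (3×10⁸)²
= 0.03724 × 9×10¹⁶ = 3.352×10¹⁵ J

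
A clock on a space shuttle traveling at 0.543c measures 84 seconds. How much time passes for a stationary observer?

Proper time Δt₀ = 84 seconds
γ = 1/√(1 - 0.543²) = 1.191
Δt = γΔt₀ = 1.191 × 84 = 100.0 seconds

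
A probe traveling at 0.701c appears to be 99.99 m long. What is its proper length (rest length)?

Contracted length L = 99.99 m
γ = 1/√(1 - 0.701²) = 1.402
L₀ = γL = 1.402 × 99.99 = 140.2 m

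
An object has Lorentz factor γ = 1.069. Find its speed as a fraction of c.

From γ = 1/√(1 - v²/c²):
1/γ² = 1/1.069² = 0.8751
v²/c² = 1 - 0.8751 = 0.1249
v/c = √(0.1249) = 0.3534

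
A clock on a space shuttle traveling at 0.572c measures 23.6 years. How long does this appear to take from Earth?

Proper time Δt₀ = 23.6 years
γ = 1/√(1 - 0.572²) = 1.219
Δt = γΔt₀ = 1.219 × 23.6 = 28.77 years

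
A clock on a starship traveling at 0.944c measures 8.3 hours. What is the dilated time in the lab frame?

Proper time Δt₀ = 8.3 hours
γ = 1/√(1 - 0.944²) = 3.031
Δt = γΔt₀ = 3.031 × 8.3 = 25.16 hours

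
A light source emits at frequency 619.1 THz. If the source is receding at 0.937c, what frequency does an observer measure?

β = v/c = 0.937
(1-β)/(1+β) = 0.063/1.937 = 0.032525
Doppler factor = √(0.032525) = 0.18035
f_obs = 619.1 × 0.18035 = 111.7 THz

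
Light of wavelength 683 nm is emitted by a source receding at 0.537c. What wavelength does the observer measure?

β = 0.537
Wavelength Doppler factor = √(1.537/0.463) = √(3.320) = 1.822
λ_obs = 683 × 1.822 = 1244 nm (redshift)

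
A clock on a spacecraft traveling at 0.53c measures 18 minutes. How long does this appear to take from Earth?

Proper time Δt₀ = 18 minutes
γ = 1/√(1 - 0.53²) = 1.1792
Δt = γΔt₀ = 1.1792 × 18 = 21.23 minutes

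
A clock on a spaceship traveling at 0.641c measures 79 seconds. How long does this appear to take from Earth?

Proper time Δt₀ = 79 seconds
γ = 1/√(1 - 0.641²) = 1.303
Δt = γΔt₀ = 1.303 × 79 = 102.9 seconds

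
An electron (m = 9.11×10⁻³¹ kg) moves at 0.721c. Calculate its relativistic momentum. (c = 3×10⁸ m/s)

γ = 1/√(1 - 0.721²) = 1.4431
v = 0.721 × 3×10⁸ = 2.163×10⁸ m/s
p = γmv = 1.4431 × 9.11×10⁻³¹ × 2.163×10⁸ = 2.844×10⁻²² kg·m/s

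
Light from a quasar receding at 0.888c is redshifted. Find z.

β = 0.888
(1+β)/(1-β) = 1.888/0.112 = 16.86
√(16.86) = 4.106
z = 4.106 - 1 = 3.106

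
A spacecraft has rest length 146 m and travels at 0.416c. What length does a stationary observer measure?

Proper length L₀ = 146 m
γ = 1/√(1 - 0.416²) = 1.0997
L = L₀/γ = 146/1.0997 = 132.8 m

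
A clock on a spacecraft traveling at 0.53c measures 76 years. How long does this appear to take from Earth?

Proper time Δt₀ = 76 years
γ = 1/√(1 - 0.53²) = 1.1792
Δt = γΔt₀ = 1.1792 × 76 = 89.62 years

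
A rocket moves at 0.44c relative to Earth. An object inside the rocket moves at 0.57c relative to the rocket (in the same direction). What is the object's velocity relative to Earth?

u = (u' + v)/(1 + u'v/c²)
Numerator: 0.57 + 0.44 = 1.01
Denominator: 1 + 0.2508 = 1.2508
u = 1.01/1.2508 = 0.8075c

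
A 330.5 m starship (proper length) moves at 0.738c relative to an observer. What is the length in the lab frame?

Proper length L₀ = 330.5 m
γ = 1/√(1 - 0.738²) = 1.482
L = L₀/γ = 330.5/1.482 = 223.0 m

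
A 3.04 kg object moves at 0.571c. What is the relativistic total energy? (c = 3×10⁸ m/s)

γ = 1/√(1 - 0.571²) = 1.2181
mc² = 3.04 × (3×10⁸)² = 2.736×10¹⁷ J
E = γmc² = 1.2181 × 2.736×10¹⁷ = 3.333×10¹⁷ J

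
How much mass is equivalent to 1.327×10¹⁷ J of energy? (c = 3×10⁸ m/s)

From E = mc², we get m = E/c²
c² = (3×10⁸)² = 9×10¹⁶ m²/s²
m = 1.327×10¹⁷ / 9×10¹⁶ = 1.474 kg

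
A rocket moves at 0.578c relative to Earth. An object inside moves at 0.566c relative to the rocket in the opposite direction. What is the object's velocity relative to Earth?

Object's velocity in rocket frame is u' = -0.566c
u = (u' + v)/(1 + u'v/c²) = (v - 0.566)/(1 - 0.566·v/c²)
Numerator: 0.578 - 0.566 = 0.012
Denominator: 1 - 0.327148 = 0.672852
u = 0.012/0.672852 = 0.01783c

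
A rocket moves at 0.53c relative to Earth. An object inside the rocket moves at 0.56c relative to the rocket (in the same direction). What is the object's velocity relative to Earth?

u = (u' + v)/(1 + u'v/c²)
Numerator: 0.56 + 0.53 = 1.09
Denominator: 1 + 0.2968 = 1.2968
u = 1.09/1.2968 = 0.8405c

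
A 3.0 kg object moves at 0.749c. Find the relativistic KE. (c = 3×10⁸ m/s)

γ = 1/√(1 - 0.749²) = 1.5093
γ - 1 = 0.5093
KE = (γ-1)mc² = 0.5093 × 3.0 × (3×10⁸)² = 1.375×10¹⁷ J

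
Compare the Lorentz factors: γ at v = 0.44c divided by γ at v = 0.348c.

γ₁ = 1/√(1 - 0.44²) = 1.114
γ₂ = 1/√(1 - 0.348²) = 1.067
γ₁/γ₂ = 1.114/1.067 = 1.044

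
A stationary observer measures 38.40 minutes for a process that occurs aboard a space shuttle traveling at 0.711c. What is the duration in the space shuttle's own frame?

Dilated time Δt = 38.40 minutes
γ = 1/√(1 - 0.711²) = 1.422
Δt₀ = Δt/γ = 38.40/1.422 = 27.00 minutes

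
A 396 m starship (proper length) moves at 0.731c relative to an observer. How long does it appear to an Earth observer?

Proper length L₀ = 396 m
γ = 1/√(1 - 0.731²) = 1.4655
L = L₀/γ = 396/1.4655 = 270.2 m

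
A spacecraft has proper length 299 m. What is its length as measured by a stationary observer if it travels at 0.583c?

Proper length L₀ = 299 m
γ = 1/√(1 - 0.583²) = 1.231
L = L₀/γ = 299/1.231 = 242.9 m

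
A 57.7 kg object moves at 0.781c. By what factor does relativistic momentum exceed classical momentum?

p_rel = γmv, p_class = mv
Ratio = γ = 1/√(1 - 0.781²) = 1.601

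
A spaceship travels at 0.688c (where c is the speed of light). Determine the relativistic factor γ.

v/c = 0.688, so (v/c)² = 0.473344
1 - (v/c)² = 0.526656
γ = 1/√(0.526656) = 1.378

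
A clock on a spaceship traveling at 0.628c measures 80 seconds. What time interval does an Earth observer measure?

Proper time Δt₀ = 80 seconds
γ = 1/√(1 - 0.628²) = 1.285
Δt = γΔt₀ = 1.285 × 80 = 102.8 seconds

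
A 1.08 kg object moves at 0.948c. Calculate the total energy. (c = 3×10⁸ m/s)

γ = 1/√(1 - 0.948²) = 3.142
mc² = 1.08 × (3×10⁸)² = 9.720×10¹⁶ J
E = γmc² = 3.142 × 9.720×10¹⁶ = 3.054×10¹⁷ J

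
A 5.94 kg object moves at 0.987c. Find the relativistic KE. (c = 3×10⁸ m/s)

γ = 1/√(1 - 0.987²) = 6.222
γ - 1 = 5.222
KE = (γ-1)mc² = 5.222 × 5.94 × (3×10⁸)² = 2.792×10¹⁸ J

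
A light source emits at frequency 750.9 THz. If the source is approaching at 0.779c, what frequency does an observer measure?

β = v/c = 0.779
(1+β)/(1-β) = 1.779/0.221 = 8.050
Doppler factor = √(8.050) = 2.837
f_obs = 750.9 × 2.837 = 2130 THz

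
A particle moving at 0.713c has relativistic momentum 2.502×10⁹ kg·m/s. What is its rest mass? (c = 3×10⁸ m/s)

γ = 1/√(1 - 0.713²) = 1.4262
v = 0.713 × 3×10⁸ = 2.139×10⁸ m/s
m = p/(γv) = 2.502×10⁹/(1.4262 × 2.139×10⁸) = 8.202 kg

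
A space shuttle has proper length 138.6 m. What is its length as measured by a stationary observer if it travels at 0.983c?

Proper length L₀ = 138.6 m
γ = 1/√(1 - 0.983²) = 5.446
L = L₀/γ = 138.6/5.446 = 25.45 m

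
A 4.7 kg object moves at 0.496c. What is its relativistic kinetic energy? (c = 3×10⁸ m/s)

γ = 1/√(1 - 0.496²) = 1.15165
γ - 1 = 0.15165
KE = (γ-1)mc² = 0.15165 × 4.7 × (3×10⁸)² = 6.415×10¹⁶ J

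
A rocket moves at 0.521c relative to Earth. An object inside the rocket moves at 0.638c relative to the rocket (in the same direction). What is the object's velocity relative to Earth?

u = (u' + v)/(1 + u'v/c²)
Numerator: 0.638 + 0.521 = 1.159
Denominator: 1 + 0.332398 = 1.332398
u = 1.159/1.332398 = 0.8699c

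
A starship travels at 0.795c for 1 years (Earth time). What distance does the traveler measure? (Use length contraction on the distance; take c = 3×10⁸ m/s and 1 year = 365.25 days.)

Earth distance: d = v × t = 0.795c × 1 yr = 7.5265×10¹⁵ m
γ = 1.6485
d' = d/γ = 7.5265×10¹⁵/1.6485 = 4.566×10¹⁵ m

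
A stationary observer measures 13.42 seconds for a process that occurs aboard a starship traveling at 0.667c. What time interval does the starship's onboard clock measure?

Dilated time Δt = 13.42 seconds
γ = 1/√(1 - 0.667²) = 1.3422
Δt₀ = Δt/γ = 13.42/1.3422 = 9.999 seconds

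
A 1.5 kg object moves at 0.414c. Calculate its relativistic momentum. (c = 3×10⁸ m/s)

γ = 1/√(1 - 0.414²) = 1.099
v = 0.414 × 3×10⁸ = 1.242×10⁸ m/s
p = γmv = 1.099 × 1.5 × 1.242×10⁸ = 2.047×10⁸ kg·m/s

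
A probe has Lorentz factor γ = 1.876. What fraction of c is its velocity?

From γ = 1/√(1 - v²/c²):
1/γ² = 1/1.876² = 0.2841
v²/c² = 1 - 0.2841 = 0.7159
v/c = √(0.7159) = 0.8461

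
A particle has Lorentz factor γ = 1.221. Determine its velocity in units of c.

From γ = 1/√(1 - v²/c²):
1/γ² = 1/1.221² = 0.6708
v²/c² = 1 - 0.6708 = 0.3292
v/c = √(0.3292) = 0.5738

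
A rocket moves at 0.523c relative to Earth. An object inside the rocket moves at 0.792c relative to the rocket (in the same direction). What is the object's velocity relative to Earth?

u = (u' + v)/(1 + u'v/c²)
Numerator: 0.792 + 0.523 = 1.315
Denominator: 1 + 0.414216 = 1.414216
u = 1.315/1.414216 = 0.9298c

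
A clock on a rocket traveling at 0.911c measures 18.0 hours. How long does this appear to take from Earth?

Proper time Δt₀ = 18.0 hours
γ = 1/√(1 - 0.911²) = 2.425
Δt = γΔt₀ = 2.425 × 18.0 = 43.65 hours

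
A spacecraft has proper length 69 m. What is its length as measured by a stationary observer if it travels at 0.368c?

Proper length L₀ = 69 m
γ = 1/√(1 - 0.368²) = 1.0755
L = L₀/γ = 69/1.0755 = 64.16 m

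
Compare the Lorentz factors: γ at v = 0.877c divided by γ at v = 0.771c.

γ₁ = 1/√(1 - 0.877²) = 2.081
γ₂ = 1/√(1 - 0.771²) = 1.570
γ₁/γ₂ = 2.081/1.570 = 1.325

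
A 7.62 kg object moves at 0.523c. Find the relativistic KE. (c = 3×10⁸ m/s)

γ = 1/√(1 - 0.523²) = 1.1733
γ - 1 = 0.1733
KE = (γ-1)mc² = 0.1733 × 7.62 × (3×10⁸)² = 1.188×10¹⁷ J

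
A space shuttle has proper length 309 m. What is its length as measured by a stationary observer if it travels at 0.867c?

Proper length L₀ = 309 m
γ = 1/√(1 - 0.867²) = 2.007
L = L₀/γ = 309/2.007 = 154.0 m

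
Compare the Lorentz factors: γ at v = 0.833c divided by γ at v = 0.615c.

γ₁ = 1/√(1 - 0.833²) = 1.807
γ₂ = 1/√(1 - 0.615²) = 1.268
γ₁/γ₂ = 1.807/1.268 = 1.425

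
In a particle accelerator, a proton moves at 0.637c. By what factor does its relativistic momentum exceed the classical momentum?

p_rel = γmv, p_class = mv
Ratio = γ = 1/√(1 - 0.637²)
= 1/√(0.594231) = 1.297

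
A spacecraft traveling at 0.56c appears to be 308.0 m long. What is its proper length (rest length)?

Contracted length L = 308.0 m
γ = 1/√(1 - 0.56²) = 1.207
L₀ = γL = 1.207 × 308.0 = 371.8 m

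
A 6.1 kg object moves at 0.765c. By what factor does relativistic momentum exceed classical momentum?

p_rel = γmv, p_class = mv
Ratio = γ = 1/√(1 - 0.765²) = 1.553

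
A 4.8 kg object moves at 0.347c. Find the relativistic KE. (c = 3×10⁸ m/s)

γ = 1/√(1 - 0.347²) = 1.06625
γ - 1 = 0.06625
KE = (γ-1)mc² = 0.06625 × 4.8 × (3×10⁸)² = 2.862×10¹⁶ J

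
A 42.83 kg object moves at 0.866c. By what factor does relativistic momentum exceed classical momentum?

p_rel = γmv, p_class = mv
Ratio = γ = 1/√(1 - 0.866²) = 2.000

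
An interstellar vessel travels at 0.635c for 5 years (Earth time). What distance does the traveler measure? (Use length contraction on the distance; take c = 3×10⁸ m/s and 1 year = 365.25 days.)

Earth distance: d = v × t = 0.635c × 5 yr = 3.0059×10¹⁶ m
γ = 1.2945
d' = d/γ = 3.0059×10¹⁶/1.2945 = 2.322×10¹⁶ m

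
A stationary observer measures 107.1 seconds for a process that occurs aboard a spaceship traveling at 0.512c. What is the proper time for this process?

Dilated time Δt = 107.1 seconds
γ = 1/√(1 - 0.512²) = 1.16416
Δt₀ = Δt/γ = 107.1/1.16416 = 92.00 seconds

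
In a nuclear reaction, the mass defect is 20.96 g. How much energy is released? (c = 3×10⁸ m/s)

Convert mass defect: Δm = 20.96 g = 0.02096 kg
E = Δm·c² = 0.02096 × (3×10⁸)²
= 0.02096 × 9×10¹⁶ = 1.886×10¹⁵ J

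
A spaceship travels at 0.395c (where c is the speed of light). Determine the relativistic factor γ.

v/c = 0.395, so (v/c)² = 0.156025
1 - (v/c)² = 0.843975
γ = 1/√(0.843975) = 1.089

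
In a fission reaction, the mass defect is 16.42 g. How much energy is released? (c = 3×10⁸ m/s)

Convert mass defect: Δm = 16.42 g = 0.01642 kg
E = Δm·c² = 0.01642 × (3×10⁸)²
= 0.01642 × 9×10¹⁶ = 1.478×10¹⁵ J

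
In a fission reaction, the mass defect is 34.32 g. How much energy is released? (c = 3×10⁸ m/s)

Convert mass defect: Δm = 34.32 g = 0.03432 kg
E = Δm·c² = 0.03432 × (3×10⁸)²
= 0.03432 × 9×10¹⁶ = 3.089×10¹⁵ J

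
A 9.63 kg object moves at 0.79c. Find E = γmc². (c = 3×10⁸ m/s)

γ = 1/√(1 - 0.79²) = 1.631
mc² = 9.63 × (3×10⁸)² = 8.667×10¹⁷ J
E = γmc² = 1.631 × 8.667×10¹⁷ = 1.414×10¹⁸ J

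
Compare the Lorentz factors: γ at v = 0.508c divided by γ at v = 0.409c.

γ₁ = 1/√(1 - 0.508²) = 1.161
γ₂ = 1/√(1 - 0.409²) = 1.096
γ₁/γ₂ = 1.161/1.096 = 1.059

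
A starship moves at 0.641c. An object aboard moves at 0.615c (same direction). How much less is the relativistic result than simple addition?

Classical: u' + v = 0.615 + 0.641 = 1.256c
Relativistic: u = (0.615 + 0.641)/(1 + 0.394215) = 1.256/1.394215 = 0.9009c
Difference: 1.256 - 0.9009 = 0.3551c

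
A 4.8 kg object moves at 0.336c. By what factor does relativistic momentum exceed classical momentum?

p_rel = γmv, p_class = mv
Ratio = γ = 1/√(1 - 0.336²) = 1.062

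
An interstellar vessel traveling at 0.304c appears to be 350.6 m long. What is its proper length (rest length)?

Contracted length L = 350.6 m
γ = 1/√(1 - 0.304²) = 1.0497
L₀ = γL = 1.0497 × 350.6 = 368.0 m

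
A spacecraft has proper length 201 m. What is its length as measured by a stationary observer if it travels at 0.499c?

Proper length L₀ = 201 m
γ = 1/√(1 - 0.499²) = 1.154
L = L₀/γ = 201/1.154 = 174.2 m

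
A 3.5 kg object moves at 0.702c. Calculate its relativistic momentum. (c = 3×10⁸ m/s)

γ = 1/√(1 - 0.702²) = 1.404
v = 0.702 × 3×10⁸ = 2.106×10⁸ m/s
p = γmv = 1.404 × 3.5 × 2.106×10⁸ = 1.035×10⁹ kg·m/s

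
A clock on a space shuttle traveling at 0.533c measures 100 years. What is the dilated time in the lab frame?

Proper time Δt₀ = 100 years
γ = 1/√(1 - 0.533²) = 1.182
Δt = γΔt₀ = 1.182 × 100 = 118.2 years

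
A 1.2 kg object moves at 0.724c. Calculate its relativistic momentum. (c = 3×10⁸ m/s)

γ = 1/√(1 - 0.724²) = 1.4497
v = 0.724 × 3×10⁸ = 2.172×10⁸ m/s
p = γmv = 1.4497 × 1.2 × 2.172×10⁸ = 3.778×10⁸ kg·m/s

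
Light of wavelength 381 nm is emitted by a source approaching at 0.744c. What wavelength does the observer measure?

β = 0.744
Wavelength Doppler factor = √(0.256/1.744) = √(0.1468) = 0.3831
λ_obs = 381 × 0.3831 = 146.0 nm (blueshift)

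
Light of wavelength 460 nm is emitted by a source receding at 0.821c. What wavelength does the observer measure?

β = 0.821
Wavelength Doppler factor = √(1.821/0.179) = √(10.173) = 3.190
λ_obs = 460 × 3.190 = 1467 nm (redshift)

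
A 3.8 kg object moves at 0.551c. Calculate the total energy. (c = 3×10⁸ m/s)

γ = 1/√(1 - 0.551²) = 1.1983
mc² = 3.8 × (3×10⁸)² = 3.420×10¹⁷ J
E = γmc² = 1.1983 × 3.420×10¹⁷ = 4.098×10¹⁷ J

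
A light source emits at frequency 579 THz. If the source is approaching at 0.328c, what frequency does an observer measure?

β = v/c = 0.328
(1+β)/(1-β) = 1.328/0.672 = 1.9762
Doppler factor = √(1.9762) = 1.40577
f_obs = 579 × 1.40577 = 813.9 THz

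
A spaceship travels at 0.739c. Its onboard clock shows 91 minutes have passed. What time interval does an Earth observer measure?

Proper time Δt₀ = 91 minutes
γ = 1/√(1 - 0.739²) = 1.4843
Δt = γΔt₀ = 1.4843 × 91 = 135.1 minutes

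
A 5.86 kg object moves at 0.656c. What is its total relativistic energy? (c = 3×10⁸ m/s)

γ = 1/√(1 - 0.656²) = 1.325
mc² = 5.86 × (3×10⁸)² = 5.274×10¹⁷ J
E = γmc² = 1.325 × 5.274×10¹⁷ = 6.988×10¹⁷ J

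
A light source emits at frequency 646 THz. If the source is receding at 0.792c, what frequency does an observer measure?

β = v/c = 0.792
(1-β)/(1+β) = 0.208/1.792 = 0.1161
Doppler factor = √(0.1161) = 0.3407
f_obs = 646 × 0.3407 = 220.1 THz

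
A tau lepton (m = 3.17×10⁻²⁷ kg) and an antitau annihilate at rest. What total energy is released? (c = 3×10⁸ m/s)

Both particles have the same rest mass, so total mass = 2m
E = 2m·c² = 2 × 3.17×10⁻²⁷ × (3×10⁸)²
= 2 × 3.17×10⁻²⁷ × 9×10¹⁶
= 5.706×10⁻¹⁰ J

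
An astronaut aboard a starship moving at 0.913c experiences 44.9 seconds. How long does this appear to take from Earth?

Proper time Δt₀ = 44.9 seconds
γ = 1/√(1 - 0.913²) = 2.4512
Δt = γΔt₀ = 2.4512 × 44.9 = 110.1 seconds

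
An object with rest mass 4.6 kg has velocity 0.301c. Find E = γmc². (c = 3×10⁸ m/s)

γ = 1/√(1 - 0.301²) = 1.0486
mc² = 4.6 × (3×10⁸)² = 4.140×10¹⁷ J
E = γmc² = 1.0486 × 4.140×10¹⁷ = 4.341×10¹⁷ J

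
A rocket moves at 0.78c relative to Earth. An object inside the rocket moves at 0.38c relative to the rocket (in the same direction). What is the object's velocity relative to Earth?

u = (u' + v)/(1 + u'v/c²)
Numerator: 0.38 + 0.78 = 1.16
Denominator: 1 + 0.2964 = 1.2964
u = 1.16/1.2964 = 0.8948c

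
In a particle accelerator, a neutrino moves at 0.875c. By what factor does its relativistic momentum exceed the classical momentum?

p_rel = γmv, p_class = mv
Ratio = γ = 1/√(1 - 0.875²)
= 1/√(0.234375) = 2.066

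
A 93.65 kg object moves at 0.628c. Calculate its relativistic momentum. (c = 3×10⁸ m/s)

γ = 1/√(1 - 0.628²) = 1.285
v = 0.628 × 3×10⁸ = 1.884×10⁸ m/s
p = γmv = 1.285 × 93.65 × 1.884×10⁸ = 2.267×10¹⁰ kg·m/s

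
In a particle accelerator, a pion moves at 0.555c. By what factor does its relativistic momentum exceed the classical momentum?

p_rel = γmv, p_class = mv
Ratio = γ = 1/√(1 - 0.555²)
= 1/√(0.691975) = 1.202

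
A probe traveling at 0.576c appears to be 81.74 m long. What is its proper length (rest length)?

Contracted length L = 81.74 m
γ = 1/√(1 - 0.576²) = 1.2233
L₀ = γL = 1.2233 × 81.74 = 99.99 m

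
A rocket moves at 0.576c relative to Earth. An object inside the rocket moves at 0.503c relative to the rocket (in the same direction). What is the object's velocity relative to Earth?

u = (u' + v)/(1 + u'v/c²)
Numerator: 0.503 + 0.576 = 1.079
Denominator: 1 + 0.289728 = 1.289728
u = 1.079/1.289728 = 0.8366c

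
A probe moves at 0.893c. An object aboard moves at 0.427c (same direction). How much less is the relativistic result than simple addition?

Classical: u' + v = 0.427 + 0.893 = 1.32c
Relativistic: u = (0.427 + 0.893)/(1 + 0.381311) = 1.32/1.381311 = 0.9556c
Difference: 1.32 - 0.9556 = 0.3644c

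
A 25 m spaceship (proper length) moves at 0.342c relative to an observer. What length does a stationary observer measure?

Proper length L₀ = 25 m
γ = 1/√(1 - 0.342²) = 1.0642
L = L₀/γ = 25/1.0642 = 23.49 m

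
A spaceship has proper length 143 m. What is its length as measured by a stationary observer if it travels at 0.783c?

Proper length L₀ = 143 m
γ = 1/√(1 - 0.783²) = 1.6077
L = L₀/γ = 143/1.6077 = 88.95 m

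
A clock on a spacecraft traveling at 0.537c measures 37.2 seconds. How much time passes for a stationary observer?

Proper time Δt₀ = 37.2 seconds
γ = 1/√(1 - 0.537²) = 1.1854
Δt = γΔt₀ = 1.1854 × 37.2 = 44.10 seconds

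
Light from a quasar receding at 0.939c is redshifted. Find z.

β = 0.939
(1+β)/(1-β) = 1.939/0.061 = 31.79
√(31.79) = 5.638
z = 5.638 - 1 = 4.638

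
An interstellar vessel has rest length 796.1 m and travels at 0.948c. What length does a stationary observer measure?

Proper length L₀ = 796.1 m
γ = 1/√(1 - 0.948²) = 3.142
L = L₀/γ = 796.1/3.142 = 253.4 m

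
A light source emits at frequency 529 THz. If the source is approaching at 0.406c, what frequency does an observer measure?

β = v/c = 0.406
(1+β)/(1-β) = 1.406/0.594 = 2.367
Doppler factor = √(2.367) = 1.5385
f_obs = 529 × 1.5385 = 813.9 THz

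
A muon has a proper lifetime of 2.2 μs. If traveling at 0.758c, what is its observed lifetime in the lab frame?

Proper lifetime τ₀ = 2.2 μs
γ = 1/√(1 - 0.758²) = 1.533
τ = γτ₀ = 1.533 × 2.2 μs = 3.373 μs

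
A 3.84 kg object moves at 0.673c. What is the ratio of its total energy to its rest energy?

E = γmc², E₀ = mc²
E/E₀ = γ = 1/√(1 - 0.673²) = 1.352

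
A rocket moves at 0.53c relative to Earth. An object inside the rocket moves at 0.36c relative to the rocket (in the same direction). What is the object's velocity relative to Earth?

u = (u' + v)/(1 + u'v/c²)
Numerator: 0.36 + 0.53 = 0.89
Denominator: 1 + 0.1908 = 1.1908
u = 0.89/1.1908 = 0.7474c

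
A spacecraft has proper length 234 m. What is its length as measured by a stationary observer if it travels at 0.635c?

Proper length L₀ = 234 m
γ = 1/√(1 - 0.635²) = 1.294
L = L₀/γ = 234/1.294 = 180.8 m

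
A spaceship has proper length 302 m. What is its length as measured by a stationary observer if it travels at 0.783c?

Proper length L₀ = 302 m
γ = 1/√(1 - 0.783²) = 1.60766
L = L₀/γ = 302/1.60766 = 187.9 m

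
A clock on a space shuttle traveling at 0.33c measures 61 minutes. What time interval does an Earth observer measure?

Proper time Δt₀ = 61 minutes
γ = 1/√(1 - 0.33²) = 1.0593
Δt = γΔt₀ = 1.0593 × 61 = 64.62 minutes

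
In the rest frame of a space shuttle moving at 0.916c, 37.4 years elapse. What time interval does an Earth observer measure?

Proper time Δt₀ = 37.4 years
γ = 1/√(1 - 0.916²) = 2.4927
Δt = γΔt₀ = 2.4927 × 37.4 = 93.23 years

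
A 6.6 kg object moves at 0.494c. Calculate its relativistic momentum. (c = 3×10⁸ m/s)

γ = 1/√(1 - 0.494²) = 1.150
v = 0.494 × 3×10⁸ = 1.482×10⁸ m/s
p = γmv = 1.150 × 6.6 × 1.482×10⁸ = 1.125×10⁹ kg·m/s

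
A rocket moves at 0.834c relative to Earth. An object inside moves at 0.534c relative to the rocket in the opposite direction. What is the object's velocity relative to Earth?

Object's velocity in rocket frame is u' = -0.534c
u = (u' + v)/(1 + u'v/c²) = (v - 0.534)/(1 - 0.534·v/c²)
Numerator: 0.834 - 0.534 = 0.3
Denominator: 1 - 0.445356 = 0.554644
u = 0.3/0.554644 = 0.5409c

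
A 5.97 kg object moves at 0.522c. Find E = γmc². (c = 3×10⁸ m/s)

γ = 1/√(1 - 0.522²) = 1.1724
mc² = 5.97 × (3×10⁸)² = 5.373×10¹⁷ J
E = γmc² = 1.1724 × 5.373×10¹⁷ = 6.299×10¹⁷ J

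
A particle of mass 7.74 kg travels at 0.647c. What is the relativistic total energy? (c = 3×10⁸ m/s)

γ = 1/√(1 - 0.647²) = 1.3115
mc² = 7.74 × (3×10⁸)² = 6.966×10¹⁷ J
E = γmc² = 1.3115 × 6.966×10¹⁷ = 9.136×10¹⁷ J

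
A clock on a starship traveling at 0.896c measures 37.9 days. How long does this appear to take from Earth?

Proper time Δt₀ = 37.9 days
γ = 1/√(1 - 0.896²) = 2.252
Δt = γΔt₀ = 2.252 × 37.9 = 85.35 days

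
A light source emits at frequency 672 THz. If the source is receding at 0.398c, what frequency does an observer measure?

β = v/c = 0.398
(1-β)/(1+β) = 0.602/1.398 = 0.4306
Doppler factor = √(0.4306) = 0.6562
f_obs = 672 × 0.6562 = 441.0 THz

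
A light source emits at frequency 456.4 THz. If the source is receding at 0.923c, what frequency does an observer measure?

β = v/c = 0.923
(1-β)/(1+β) = 0.077/1.923 = 0.04004
Doppler factor = √(0.04004) = 0.2001
f_obs = 456.4 × 0.2001 = 91.33 THz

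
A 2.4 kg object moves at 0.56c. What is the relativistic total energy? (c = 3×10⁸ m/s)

γ = 1/√(1 - 0.56²) = 1.207
mc² = 2.4 × (3×10⁸)² = 2.160×10¹⁷ J
E = γmc² = 1.207 × 2.160×10¹⁷ = 2.607×10¹⁷ J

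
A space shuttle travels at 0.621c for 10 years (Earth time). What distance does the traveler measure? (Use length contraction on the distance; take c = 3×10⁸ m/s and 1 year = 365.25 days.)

Earth distance: d = v × t = 0.621c × 10 yr = 5.8792×10¹⁶ m
γ = 1.2758
d' = d/γ = 5.8792×10¹⁶/1.2758 = 4.608×10¹⁶ m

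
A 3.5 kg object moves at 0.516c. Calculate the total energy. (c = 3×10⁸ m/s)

γ = 1/√(1 - 0.516²) = 1.1674
mc² = 3.5 × (3×10⁸)² = 3.150×10¹⁷ J
E = γmc² = 1.1674 × 3.150×10¹⁷ = 3.677×10¹⁷ J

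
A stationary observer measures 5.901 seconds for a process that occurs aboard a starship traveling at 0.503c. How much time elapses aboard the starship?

Dilated time Δt = 5.901 seconds
γ = 1/√(1 - 0.503²) = 1.157
Δt₀ = Δt/γ = 5.901/1.157 = 5.100 seconds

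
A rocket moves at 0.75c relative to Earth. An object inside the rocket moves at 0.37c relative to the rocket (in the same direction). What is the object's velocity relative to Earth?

u = (u' + v)/(1 + u'v/c²)
Numerator: 0.37 + 0.75 = 1.12
Denominator: 1 + 0.2775 = 1.2775
u = 1.12/1.2775 = 0.8767c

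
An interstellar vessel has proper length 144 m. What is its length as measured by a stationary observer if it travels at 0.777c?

Proper length L₀ = 144 m
γ = 1/√(1 - 0.777²) = 1.5886
L = L₀/γ = 144/1.5886 = 90.65 m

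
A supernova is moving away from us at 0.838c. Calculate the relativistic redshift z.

β = 0.838
(1+β)/(1-β) = 1.838/0.162 = 11.346
√(11.346) = 3.368
z = 3.368 - 1 = 2.368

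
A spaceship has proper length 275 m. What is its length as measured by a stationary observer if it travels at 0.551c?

Proper length L₀ = 275 m
γ = 1/√(1 - 0.551²) = 1.198
L = L₀/γ = 275/1.198 = 229.5 m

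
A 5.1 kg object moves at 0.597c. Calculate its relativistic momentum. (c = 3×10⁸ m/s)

γ = 1/√(1 - 0.597²) = 1.247
v = 0.597 × 3×10⁸ = 1.791×10⁸ m/s
p = γmv = 1.247 × 5.1 × 1.791×10⁸ = 1.139×10⁹ kg·m/s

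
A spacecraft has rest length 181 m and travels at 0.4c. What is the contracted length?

Proper length L₀ = 181 m
γ = 1/√(1 - 0.4²) = 1.091
L = L₀/γ = 181/1.091 = 165.9 m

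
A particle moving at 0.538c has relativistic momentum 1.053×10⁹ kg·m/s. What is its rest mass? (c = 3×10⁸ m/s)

γ = 1/√(1 - 0.538²) = 1.1863
v = 0.538 × 3×10⁸ = 1.614×10⁸ m/s
m = p/(γv) = 1.053×10⁹/(1.1863 × 1.614×10⁸) = 5.500 kg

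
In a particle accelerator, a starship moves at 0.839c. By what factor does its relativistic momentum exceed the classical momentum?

p_rel = γmv, p_class = mv
Ratio = γ = 1/√(1 - 0.839²)
= 1/√(0.296079) = 1.838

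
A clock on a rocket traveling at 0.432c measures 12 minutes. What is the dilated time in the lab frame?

Proper time Δt₀ = 12 minutes
γ = 1/√(1 - 0.432²) = 1.109
Δt = γΔt₀ = 1.109 × 12 = 13.31 minutes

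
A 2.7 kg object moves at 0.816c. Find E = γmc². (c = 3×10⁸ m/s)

γ = 1/√(1 - 0.816²) = 1.730
mc² = 2.7 × (3×10⁸)² = 2.430×10¹⁷ J
E = γmc² = 1.730 × 2.430×10¹⁷ = 4.204×10¹⁷ J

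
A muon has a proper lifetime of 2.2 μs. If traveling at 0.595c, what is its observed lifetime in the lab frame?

Proper lifetime τ₀ = 2.2 μs
γ = 1/√(1 - 0.595²) = 1.244
τ = γτ₀ = 1.244 × 2.2 μs = 2.737 μs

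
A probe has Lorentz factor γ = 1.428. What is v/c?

From γ = 1/√(1 - v²/c²):
1/γ² = 1/1.428² = 0.4904
v²/c² = 1 - 0.4904 = 0.5096
v/c = √(0.5096) = 0.7139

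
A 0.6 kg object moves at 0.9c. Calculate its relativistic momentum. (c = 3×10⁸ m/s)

γ = 1/√(1 - 0.9²) = 2.2942
v = 0.9 × 3×10⁸ = 2.700×10⁸ m/s
p = γmv = 2.2942 × 0.6 × 2.700×10⁸ = 3.717×10⁸ kg·m/s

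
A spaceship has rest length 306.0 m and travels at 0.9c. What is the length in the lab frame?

Proper length L₀ = 306.0 m
γ = 1/√(1 - 0.9²) = 2.294
L = L₀/γ = 306.0/2.294 = 133.4 m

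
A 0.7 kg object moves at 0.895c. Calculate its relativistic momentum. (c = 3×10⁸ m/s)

γ = 1/√(1 - 0.895²) = 2.242
v = 0.895 × 3×10⁸ = 2.685×10⁸ m/s
p = γmv = 2.242 × 0.7 × 2.685×10⁸ = 4.214×10⁸ kg·m/s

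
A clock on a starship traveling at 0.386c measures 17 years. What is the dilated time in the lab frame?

Proper time Δt₀ = 17 years
γ = 1/√(1 - 0.386²) = 1.084
Δt = γΔt₀ = 1.084 × 17 = 18.43 years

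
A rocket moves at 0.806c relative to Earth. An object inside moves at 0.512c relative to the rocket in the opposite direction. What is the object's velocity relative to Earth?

Object's velocity in rocket frame is u' = -0.512c
u = (u' + v)/(1 + u'v/c²) = (v - 0.512)/(1 - 0.512·v/c²)
Numerator: 0.806 - 0.512 = 0.294
Denominator: 1 - 0.412672 = 0.587328
u = 0.294/0.587328 = 0.5006c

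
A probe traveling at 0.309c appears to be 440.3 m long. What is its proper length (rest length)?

Contracted length L = 440.3 m
γ = 1/√(1 - 0.309²) = 1.0515
L₀ = γL = 1.0515 × 440.3 = 463.0 m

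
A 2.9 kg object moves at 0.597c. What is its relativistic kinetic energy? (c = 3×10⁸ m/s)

γ = 1/√(1 - 0.597²) = 1.2465
γ - 1 = 0.2465
KE = (γ-1)mc² = 0.2465 × 2.9 × (3×10⁸)² = 6.434×10¹⁶ J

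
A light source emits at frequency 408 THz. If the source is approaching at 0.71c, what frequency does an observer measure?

β = v/c = 0.71
(1+β)/(1-β) = 1.71/0.29 = 5.8966
Doppler factor = √(5.8966) = 2.4283
f_obs = 408 × 2.4283 = 990.7 THz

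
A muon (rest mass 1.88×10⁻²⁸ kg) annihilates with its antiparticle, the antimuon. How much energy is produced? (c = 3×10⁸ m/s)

Both particles have the same rest mass, so total mass = 2m
E = 2m·c² = 2 × 1.88×10⁻²⁸ × (3×10⁸)²
= 2 × 1.88×10⁻²⁸ × 9×10¹⁶
= 3.384×10⁻¹¹ J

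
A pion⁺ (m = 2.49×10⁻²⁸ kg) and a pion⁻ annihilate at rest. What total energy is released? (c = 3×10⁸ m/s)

Both particles have the same rest mass, so total mass = 2m
E = 2m·c² = 2 × 2.49×10⁻²⁸ × (3×10⁸)²
= 2 × 2.49×10⁻²⁸ × 9×10¹⁶
= 4.482×10⁻¹¹ J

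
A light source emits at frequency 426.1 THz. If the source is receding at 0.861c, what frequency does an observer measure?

β = v/c = 0.861
(1-β)/(1+β) = 0.139/1.861 = 0.07469
Doppler factor = √(0.07469) = 0.2733
f_obs = 426.1 × 0.2733 = 116.5 THz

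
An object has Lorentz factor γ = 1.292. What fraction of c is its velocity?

From γ = 1/√(1 - v²/c²):
1/γ² = 1/1.292² = 0.5991
v²/c² = 1 - 0.5991 = 0.4009
v/c = √(0.4009) = 0.6332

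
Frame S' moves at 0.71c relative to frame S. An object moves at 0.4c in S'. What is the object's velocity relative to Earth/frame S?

u = (u' + v)/(1 + u'v/c²)
Numerator: 0.4 + 0.71 = 1.11
Denominator: 1 + 0.284 = 1.284
u = 1.11/1.284 = 0.8645c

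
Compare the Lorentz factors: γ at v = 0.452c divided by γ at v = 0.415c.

γ₁ = 1/√(1 - 0.452²) = 1.121
γ₂ = 1/√(1 - 0.415²) = 1.099
γ₁/γ₂ = 1.121/1.099 = 1.020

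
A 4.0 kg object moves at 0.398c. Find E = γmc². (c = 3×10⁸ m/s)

γ = 1/√(1 - 0.398²) = 1.090
mc² = 4.0 × (3×10⁸)² = 3.600×10¹⁷ J
E = γmc² = 1.090 × 3.600×10¹⁷ = 3.924×10¹⁷ J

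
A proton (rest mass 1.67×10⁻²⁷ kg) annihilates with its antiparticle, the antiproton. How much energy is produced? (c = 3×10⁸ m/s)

Both particles have the same rest mass, so total mass = 2m
E = 2m·c² = 2 × 1.67×10⁻²⁷ × (3×10⁸)²
= 2 × 1.67×10⁻²⁷ × 9×10¹⁶
= 3.006×10⁻¹⁰ J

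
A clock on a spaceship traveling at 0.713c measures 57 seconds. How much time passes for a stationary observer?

Proper time Δt₀ = 57 seconds
γ = 1/√(1 - 0.713²) = 1.4262
Δt = γΔt₀ = 1.4262 × 57 = 81.29 seconds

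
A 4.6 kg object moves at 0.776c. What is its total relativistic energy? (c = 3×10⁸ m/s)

γ = 1/√(1 - 0.776²) = 1.5855
mc² = 4.6 × (3×10⁸)² = 4.140×10¹⁷ J
E = γmc² = 1.5855 × 4.140×10¹⁷ = 6.564×10¹⁷ J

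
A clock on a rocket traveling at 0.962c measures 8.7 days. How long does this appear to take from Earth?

Proper time Δt₀ = 8.7 days
γ = 1/√(1 - 0.962²) = 3.662
Δt = γΔt₀ = 3.662 × 8.7 = 31.86 days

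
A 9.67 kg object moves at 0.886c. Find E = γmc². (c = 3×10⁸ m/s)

γ = 1/√(1 - 0.886²) = 2.157
mc² = 9.67 × (3×10⁸)² = 8.703×10¹⁷ J
E = γmc² = 2.157 × 8.703×10¹⁷ = 1.877×10¹⁸ J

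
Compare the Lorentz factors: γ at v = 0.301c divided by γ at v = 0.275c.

γ₁ = 1/√(1 - 0.301²) = 1.0486
γ₂ = 1/√(1 - 0.275²) = 1.0401
γ₁/γ₂ = 1.0486/1.0401 = 1.008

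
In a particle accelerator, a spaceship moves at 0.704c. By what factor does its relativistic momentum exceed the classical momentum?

p_rel = γmv, p_class = mv
Ratio = γ = 1/√(1 - 0.704²)
= 1/√(0.504384) = 1.408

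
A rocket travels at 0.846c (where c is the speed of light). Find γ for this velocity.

v/c = 0.846, so (v/c)² = 0.715716
1 - (v/c)² = 0.284284
γ = 1/√(0.284284) = 1.876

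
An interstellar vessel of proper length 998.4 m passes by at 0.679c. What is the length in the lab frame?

Proper length L₀ = 998.4 m
γ = 1/√(1 - 0.679²) = 1.362
L = L₀/γ = 998.4/1.362 = 733.0 m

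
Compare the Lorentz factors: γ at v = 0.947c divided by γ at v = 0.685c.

γ₁ = 1/√(1 - 0.947²) = 3.1130
γ₂ = 1/√(1 - 0.685²) = 1.3726
γ₁/γ₂ = 3.1130/1.3726 = 2.268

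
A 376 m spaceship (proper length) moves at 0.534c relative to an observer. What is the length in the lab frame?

Proper length L₀ = 376 m
γ = 1/√(1 - 0.534²) = 1.1828
L = L₀/γ = 376/1.1828 = 317.9 m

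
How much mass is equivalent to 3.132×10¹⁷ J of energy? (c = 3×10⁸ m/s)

From E = mc², we get m = E/c²
c² = (3×10⁸)² = 9×10¹⁶ m²/s²
m = 3.132×10¹⁷ / 9×10¹⁶ = 3.480 kg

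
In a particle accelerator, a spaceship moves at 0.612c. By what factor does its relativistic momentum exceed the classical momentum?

p_rel = γmv, p_class = mv
Ratio = γ = 1/√(1 - 0.612²)
= 1/√(0.625456) = 1.264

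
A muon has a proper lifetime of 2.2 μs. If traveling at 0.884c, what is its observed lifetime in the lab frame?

Proper lifetime τ₀ = 2.2 μs
γ = 1/√(1 - 0.884²) = 2.139
τ = γτ₀ = 2.139 × 2.2 μs = 4.706 μs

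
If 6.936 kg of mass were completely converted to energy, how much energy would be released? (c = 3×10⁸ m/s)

Using E = mc²:
c² = (3×10⁸)² = 9×10¹⁶ m²/s²
E = 6.936 × 9×10¹⁶ = 6.242×10¹⁷ J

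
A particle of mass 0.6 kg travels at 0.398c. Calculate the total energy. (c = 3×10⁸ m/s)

γ = 1/√(1 - 0.398²) = 1.090
mc² = 0.6 × (3×10⁸)² = 5.400×10¹⁶ J
E = γmc² = 1.090 × 5.400×10¹⁶ = 5.886×10¹⁶ J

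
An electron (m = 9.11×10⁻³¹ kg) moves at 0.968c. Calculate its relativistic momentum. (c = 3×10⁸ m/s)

γ = 1/√(1 - 0.968²) = 3.985
v = 0.968 × 3×10⁸ = 2.904×10⁸ m/s
p = γmv = 3.985 × 9.11×10⁻³¹ × 2.904×10⁸ = 1.054×10⁻²¹ kg·m/s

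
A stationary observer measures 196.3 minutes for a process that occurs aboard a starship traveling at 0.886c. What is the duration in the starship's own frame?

Dilated time Δt = 196.3 minutes
γ = 1/√(1 - 0.886²) = 2.1566
Δt₀ = Δt/γ = 196.3/2.1566 = 91.02 minutes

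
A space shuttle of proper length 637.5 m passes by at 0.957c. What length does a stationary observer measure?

Proper length L₀ = 637.5 m
γ = 1/√(1 - 0.957²) = 3.447
L = L₀/γ = 637.5/3.447 = 184.9 m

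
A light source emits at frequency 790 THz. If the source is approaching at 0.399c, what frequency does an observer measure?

β = v/c = 0.399
(1+β)/(1-β) = 1.399/0.601 = 2.3278
Doppler factor = √(2.3278) = 1.5257
f_obs = 790 × 1.5257 = 1205 THz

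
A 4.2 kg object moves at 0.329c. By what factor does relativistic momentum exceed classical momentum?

p_rel = γmv, p_class = mv
Ratio = γ = 1/√(1 - 0.329²) = 1.059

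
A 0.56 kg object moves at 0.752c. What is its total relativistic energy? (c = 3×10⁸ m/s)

γ = 1/√(1 - 0.752²) = 1.517
mc² = 0.56 × (3×10⁸)² = 5.040×10¹⁶ J
E = γmc² = 1.517 × 5.040×10¹⁶ = 7.646×10¹⁶ J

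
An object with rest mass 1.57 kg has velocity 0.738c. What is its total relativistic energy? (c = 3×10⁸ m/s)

γ = 1/√(1 - 0.738²) = 1.482
mc² = 1.57 × (3×10⁸)² = 1.413×10¹⁷ J
E = γmc² = 1.482 × 1.413×10¹⁷ = 2.094×10¹⁷ J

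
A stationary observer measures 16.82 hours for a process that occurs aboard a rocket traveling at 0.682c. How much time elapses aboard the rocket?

Dilated time Δt = 16.82 hours
γ = 1/√(1 - 0.682²) = 1.367
Δt₀ = Δt/γ = 16.82/1.367 = 12.30 hours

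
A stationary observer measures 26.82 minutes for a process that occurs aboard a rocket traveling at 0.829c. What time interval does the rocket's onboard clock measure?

Dilated time Δt = 26.82 minutes
γ = 1/√(1 - 0.829²) = 1.788
Δt₀ = Δt/γ = 26.82/1.788 = 15.00 minutes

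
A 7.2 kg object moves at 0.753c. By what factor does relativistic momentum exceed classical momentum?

p_rel = γmv, p_class = mv
Ratio = γ = 1/√(1 - 0.753²) = 1.520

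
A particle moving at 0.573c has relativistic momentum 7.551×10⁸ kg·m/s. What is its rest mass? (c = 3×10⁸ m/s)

γ = 1/√(1 - 0.573²) = 1.2202
v = 0.573 × 3×10⁸ = 1.719×10⁸ m/s
m = p/(γv) = 7.551×10⁸/(1.2202 × 1.719×10⁸) = 3.600 kg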